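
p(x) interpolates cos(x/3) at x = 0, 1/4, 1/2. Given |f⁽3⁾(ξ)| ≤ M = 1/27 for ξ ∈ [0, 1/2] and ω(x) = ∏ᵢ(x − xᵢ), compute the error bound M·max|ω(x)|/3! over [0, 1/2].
sqrt(3)/46656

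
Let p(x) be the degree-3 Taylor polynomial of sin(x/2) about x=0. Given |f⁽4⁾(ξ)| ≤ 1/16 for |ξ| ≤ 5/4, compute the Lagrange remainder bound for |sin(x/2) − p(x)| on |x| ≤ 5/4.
625/98304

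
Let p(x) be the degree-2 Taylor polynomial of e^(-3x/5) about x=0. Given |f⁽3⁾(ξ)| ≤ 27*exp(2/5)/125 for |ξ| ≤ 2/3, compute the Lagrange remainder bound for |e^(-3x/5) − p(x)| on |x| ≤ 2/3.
4*exp(2/5)/375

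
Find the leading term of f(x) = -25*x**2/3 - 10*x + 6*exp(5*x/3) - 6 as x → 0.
125*x**3/27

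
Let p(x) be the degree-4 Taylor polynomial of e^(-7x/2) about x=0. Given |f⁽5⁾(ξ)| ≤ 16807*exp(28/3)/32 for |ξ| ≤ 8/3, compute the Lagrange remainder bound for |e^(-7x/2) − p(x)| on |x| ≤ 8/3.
2151296*exp(28/3)/3645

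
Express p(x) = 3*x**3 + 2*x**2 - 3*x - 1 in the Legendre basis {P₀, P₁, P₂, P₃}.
(-1/3)P₀ + (-6/5)P₁ + (4/3)P₂ + (6/5)P₃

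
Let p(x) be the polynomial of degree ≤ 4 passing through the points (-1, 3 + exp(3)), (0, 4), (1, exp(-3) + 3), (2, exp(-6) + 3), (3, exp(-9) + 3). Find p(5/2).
(-70*exp(6) + 35 + 140*exp(3) + (412 - 5*exp(3))*exp(9))*exp(-9)/128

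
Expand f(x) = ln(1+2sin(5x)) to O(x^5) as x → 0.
10*x - 50*x**2 + 875*x**3/3 - 6250*x**4/3 + O(x**5)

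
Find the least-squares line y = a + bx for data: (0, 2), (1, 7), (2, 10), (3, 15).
a = 11/5, b = 21/5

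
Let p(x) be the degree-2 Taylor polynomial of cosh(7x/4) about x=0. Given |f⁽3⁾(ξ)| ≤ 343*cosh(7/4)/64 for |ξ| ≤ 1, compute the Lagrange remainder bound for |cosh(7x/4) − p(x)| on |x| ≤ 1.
343*cosh(7/4)/384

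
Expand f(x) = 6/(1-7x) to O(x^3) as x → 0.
6 + 42*x + 294*x**2 + O(x**3)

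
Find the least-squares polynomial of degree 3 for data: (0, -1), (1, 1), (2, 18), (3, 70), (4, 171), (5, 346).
-10/9 + (433/378)x + (-493/252)x² + (337/108)x³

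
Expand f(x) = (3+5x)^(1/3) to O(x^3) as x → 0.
3**(1/3) + 5*3**(1/3)*x/9 - 25*3**(1/3)*x**2/81 + O(x**3)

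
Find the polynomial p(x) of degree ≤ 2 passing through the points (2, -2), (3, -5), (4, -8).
4 - 3*x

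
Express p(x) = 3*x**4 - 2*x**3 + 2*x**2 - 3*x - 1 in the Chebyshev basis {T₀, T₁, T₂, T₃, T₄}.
(9/8)T₀ + (-9/2)T₁ + (5/2)T₂ + (-1/2)T₃ + (3/8)T₄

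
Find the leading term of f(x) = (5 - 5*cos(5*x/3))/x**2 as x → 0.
125/18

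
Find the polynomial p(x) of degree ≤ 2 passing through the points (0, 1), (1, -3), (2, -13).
-3*x**2 - x + 1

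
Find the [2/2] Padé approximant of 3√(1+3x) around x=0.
(135*x**2/16 + 45*x/4 + 3)/(9*x**2/16 + 9*x/4 + 1)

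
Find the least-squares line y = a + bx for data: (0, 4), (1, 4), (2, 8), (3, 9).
a = 17/5, b = 19/10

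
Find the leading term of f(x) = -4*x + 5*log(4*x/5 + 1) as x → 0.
-8*x**2/5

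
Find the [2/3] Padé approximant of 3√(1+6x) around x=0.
(189*x**2/4 + 126*x/5 + 3)/(-27*x**3/20 + 81*x**2/20 + 27*x/5 + 1)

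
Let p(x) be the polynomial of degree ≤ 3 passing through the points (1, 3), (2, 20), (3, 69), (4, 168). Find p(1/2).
7/8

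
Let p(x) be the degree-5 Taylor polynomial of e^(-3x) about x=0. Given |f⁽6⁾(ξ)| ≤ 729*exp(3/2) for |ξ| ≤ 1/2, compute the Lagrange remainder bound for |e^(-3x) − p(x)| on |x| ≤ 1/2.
81*exp(3/2)/5120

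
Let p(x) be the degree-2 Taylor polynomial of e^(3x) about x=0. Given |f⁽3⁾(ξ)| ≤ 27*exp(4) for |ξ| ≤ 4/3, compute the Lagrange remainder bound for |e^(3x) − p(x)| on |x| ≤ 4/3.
32*exp(4)/3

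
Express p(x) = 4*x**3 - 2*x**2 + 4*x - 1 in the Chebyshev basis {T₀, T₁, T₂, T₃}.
(-2)T₀ + (7)T₁ - T₂ + T₃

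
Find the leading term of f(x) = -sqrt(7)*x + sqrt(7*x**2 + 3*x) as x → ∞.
3*sqrt(7)/14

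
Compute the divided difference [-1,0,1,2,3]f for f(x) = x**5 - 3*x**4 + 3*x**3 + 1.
2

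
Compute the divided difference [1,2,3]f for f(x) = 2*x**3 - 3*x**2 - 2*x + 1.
9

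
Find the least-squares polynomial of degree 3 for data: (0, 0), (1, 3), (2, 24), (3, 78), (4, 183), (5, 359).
-23/126 + (161/108)x + (-89/126)x² + (319/108)x³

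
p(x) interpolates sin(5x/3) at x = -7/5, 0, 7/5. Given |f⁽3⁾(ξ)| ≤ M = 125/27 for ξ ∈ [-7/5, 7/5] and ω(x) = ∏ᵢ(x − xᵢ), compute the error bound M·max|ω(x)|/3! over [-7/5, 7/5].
343*sqrt(3)/729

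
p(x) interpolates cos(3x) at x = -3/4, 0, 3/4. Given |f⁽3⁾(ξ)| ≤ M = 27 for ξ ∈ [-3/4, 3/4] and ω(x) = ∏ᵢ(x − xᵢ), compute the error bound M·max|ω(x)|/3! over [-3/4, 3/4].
27*sqrt(3)/64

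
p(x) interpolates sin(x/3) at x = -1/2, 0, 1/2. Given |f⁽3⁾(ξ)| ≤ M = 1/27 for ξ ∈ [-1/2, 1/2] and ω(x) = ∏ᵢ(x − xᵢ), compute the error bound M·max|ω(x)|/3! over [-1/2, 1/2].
sqrt(3)/5832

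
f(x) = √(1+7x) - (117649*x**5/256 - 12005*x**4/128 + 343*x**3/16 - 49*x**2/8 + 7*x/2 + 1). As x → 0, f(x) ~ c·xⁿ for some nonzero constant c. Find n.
6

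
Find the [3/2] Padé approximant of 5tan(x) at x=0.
x*(15 - x**2)/(3*(1 - 2*x**2/5))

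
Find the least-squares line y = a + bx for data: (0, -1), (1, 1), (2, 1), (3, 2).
a = -3/5, b = 9/10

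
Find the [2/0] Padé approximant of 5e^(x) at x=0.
5*x**2/2 + 5*x + 5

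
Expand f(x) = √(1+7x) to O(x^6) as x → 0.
1 + 7*x/2 - 49*x**2/8 + 343*x**3/16 - 12005*x**4/128 + 117649*x**5/256 + O(x**6)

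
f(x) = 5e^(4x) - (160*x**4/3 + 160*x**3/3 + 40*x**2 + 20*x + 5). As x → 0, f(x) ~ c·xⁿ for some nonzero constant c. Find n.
5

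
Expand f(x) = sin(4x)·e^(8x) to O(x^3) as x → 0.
4*x + 32*x**2 + O(x**3)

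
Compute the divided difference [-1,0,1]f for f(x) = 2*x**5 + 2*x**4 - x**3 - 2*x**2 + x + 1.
0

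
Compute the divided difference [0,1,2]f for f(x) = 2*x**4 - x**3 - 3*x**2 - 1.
8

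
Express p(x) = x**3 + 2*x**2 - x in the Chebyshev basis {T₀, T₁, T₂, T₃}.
T₀ + (-1/4)T₁ + T₂ + (1/4)T₃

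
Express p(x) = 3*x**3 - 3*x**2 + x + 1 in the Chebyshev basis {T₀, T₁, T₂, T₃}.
(-1/2)T₀ + (13/4)T₁ + (-3/2)T₂ + (3/4)T₃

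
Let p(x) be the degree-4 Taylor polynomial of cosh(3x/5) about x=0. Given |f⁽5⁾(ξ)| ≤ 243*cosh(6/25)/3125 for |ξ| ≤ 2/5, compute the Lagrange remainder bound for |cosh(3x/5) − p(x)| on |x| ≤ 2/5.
324*cosh(6/25)/48828125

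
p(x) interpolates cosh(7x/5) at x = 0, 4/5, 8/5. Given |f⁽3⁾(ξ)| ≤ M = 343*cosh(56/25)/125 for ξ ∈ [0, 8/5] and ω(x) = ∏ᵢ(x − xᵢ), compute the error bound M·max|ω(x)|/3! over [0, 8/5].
21952*sqrt(3)*cosh(56/25)/421875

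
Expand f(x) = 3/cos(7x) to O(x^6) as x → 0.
3 + 147*x**2/2 + 12005*x**4/8 + O(x**6)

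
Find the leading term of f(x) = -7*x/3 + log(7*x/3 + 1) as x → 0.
-49*x**2/18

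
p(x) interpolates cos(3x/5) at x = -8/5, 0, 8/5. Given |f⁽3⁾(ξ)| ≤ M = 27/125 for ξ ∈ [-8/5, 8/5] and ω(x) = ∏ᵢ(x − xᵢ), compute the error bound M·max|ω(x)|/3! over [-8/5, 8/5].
512*sqrt(3)/15625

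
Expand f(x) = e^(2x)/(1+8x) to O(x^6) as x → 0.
1 - 6*x + 50*x**2 - 1196*x**3/3 + 3190*x**4 - 382796*x**5/15 + O(x**6)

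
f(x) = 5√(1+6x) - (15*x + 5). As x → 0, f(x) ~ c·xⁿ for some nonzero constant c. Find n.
2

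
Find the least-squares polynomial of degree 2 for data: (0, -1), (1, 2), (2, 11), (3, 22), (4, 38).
-6/5 + (9/5)x + (2)x²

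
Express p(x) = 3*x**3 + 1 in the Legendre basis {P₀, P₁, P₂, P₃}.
P₀ + (9/5)P₁ + (6/5)P₃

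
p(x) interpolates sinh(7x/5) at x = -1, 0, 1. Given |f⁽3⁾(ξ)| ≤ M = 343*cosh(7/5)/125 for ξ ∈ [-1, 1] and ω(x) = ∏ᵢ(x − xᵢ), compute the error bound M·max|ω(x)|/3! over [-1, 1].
343*sqrt(3)*cosh(7/5)/3375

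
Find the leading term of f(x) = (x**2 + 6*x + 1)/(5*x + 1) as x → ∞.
x/5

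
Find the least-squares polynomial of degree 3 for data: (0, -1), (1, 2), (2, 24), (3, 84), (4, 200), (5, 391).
-125/126 + (-337/756)x + (11/36)x² + (167/54)x³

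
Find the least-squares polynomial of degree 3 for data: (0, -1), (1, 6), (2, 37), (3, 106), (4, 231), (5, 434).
-9/7 + (24/7)x + (12/7)x² + (3)x³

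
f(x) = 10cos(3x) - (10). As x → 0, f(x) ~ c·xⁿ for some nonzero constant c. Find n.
2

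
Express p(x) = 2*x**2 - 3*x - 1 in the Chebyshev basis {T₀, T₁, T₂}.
(-3)T₁ + T₂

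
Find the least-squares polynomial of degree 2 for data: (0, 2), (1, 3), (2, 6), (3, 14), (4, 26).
79/35 + (-127/70)x + (27/14)x²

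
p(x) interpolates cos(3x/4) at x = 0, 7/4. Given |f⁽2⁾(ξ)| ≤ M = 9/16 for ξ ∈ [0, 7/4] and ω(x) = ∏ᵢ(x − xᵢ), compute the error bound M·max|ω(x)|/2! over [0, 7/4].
441/2048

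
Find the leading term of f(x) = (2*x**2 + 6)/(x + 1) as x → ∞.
2*x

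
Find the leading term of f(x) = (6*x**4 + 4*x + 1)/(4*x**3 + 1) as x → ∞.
3*x/2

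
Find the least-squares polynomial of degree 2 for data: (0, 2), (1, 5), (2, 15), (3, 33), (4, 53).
8/5 + x + (3)x²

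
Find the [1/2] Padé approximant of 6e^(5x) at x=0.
(10*x + 6)/(25*x**2/6 - 10*x/3 + 1)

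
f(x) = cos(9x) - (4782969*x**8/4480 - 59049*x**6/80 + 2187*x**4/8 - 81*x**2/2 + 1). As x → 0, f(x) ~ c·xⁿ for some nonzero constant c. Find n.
10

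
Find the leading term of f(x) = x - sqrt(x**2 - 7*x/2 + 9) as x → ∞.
7/4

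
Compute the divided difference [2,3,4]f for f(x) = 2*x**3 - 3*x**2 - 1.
15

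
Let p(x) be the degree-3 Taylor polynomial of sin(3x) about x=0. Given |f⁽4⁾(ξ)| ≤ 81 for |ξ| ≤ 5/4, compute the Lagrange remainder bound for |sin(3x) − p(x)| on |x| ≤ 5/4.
16875/2048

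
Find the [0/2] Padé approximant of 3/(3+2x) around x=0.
1/(2*x/3 + 1)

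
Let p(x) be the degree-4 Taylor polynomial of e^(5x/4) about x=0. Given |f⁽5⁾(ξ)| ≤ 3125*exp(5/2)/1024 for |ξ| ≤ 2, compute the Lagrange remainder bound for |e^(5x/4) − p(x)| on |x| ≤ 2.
625*exp(5/2)/768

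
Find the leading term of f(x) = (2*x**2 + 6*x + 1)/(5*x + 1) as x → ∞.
2*x/5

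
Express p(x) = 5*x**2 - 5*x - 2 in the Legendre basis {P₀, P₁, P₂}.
(-1/3)P₀ + (-5)P₁ + (10/3)P₂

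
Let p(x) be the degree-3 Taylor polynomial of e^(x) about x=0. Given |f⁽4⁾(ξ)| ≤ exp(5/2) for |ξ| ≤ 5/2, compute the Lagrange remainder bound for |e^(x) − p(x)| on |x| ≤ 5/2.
625*exp(5/2)/384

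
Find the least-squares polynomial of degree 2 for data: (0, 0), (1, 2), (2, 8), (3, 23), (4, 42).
1/7 + (-25/14)x + (43/14)x²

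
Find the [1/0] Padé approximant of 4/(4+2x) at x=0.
1 - x/2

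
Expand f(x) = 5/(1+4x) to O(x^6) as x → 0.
5 - 20*x + 80*x**2 - 320*x**3 + 1280*x**4 - 5120*x**5 + O(x**6)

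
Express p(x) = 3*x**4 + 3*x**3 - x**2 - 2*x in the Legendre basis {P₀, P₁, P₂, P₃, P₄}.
(4/15)P₀ + (-1/5)P₁ + (22/21)P₂ + (6/5)P₃ + (24/35)P₄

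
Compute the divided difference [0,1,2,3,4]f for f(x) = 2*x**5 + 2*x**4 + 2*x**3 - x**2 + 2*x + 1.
22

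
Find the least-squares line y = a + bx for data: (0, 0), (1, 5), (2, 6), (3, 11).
a = 2/5, b = 17/5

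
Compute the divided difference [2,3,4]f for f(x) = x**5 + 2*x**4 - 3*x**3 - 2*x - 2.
368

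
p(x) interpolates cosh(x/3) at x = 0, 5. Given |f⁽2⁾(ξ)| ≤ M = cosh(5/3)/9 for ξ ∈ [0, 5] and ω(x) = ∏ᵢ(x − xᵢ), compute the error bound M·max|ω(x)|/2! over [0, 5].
25*cosh(5/3)/72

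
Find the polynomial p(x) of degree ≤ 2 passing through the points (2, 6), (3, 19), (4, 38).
3*x**2 - 2*x - 2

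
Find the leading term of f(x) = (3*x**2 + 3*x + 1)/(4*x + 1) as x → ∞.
3*x/4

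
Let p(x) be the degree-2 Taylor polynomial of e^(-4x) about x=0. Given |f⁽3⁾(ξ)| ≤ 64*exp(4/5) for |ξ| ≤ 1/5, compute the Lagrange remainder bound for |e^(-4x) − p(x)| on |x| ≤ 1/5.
32*exp(4/5)/375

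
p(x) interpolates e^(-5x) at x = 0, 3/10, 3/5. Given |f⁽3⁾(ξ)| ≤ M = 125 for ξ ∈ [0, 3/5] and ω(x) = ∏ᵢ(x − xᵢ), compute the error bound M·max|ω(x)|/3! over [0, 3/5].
sqrt(3)/8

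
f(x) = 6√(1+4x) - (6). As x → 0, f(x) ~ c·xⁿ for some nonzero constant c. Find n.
1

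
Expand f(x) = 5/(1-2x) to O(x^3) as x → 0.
5 + 10*x + 20*x**2 + O(x**3)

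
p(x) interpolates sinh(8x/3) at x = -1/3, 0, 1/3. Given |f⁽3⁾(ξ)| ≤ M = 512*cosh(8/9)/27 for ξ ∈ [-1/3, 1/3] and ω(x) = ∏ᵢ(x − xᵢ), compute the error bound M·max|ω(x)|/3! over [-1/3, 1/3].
512*sqrt(3)*cosh(8/9)/19683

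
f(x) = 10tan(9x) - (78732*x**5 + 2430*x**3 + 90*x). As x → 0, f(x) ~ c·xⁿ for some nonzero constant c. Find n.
7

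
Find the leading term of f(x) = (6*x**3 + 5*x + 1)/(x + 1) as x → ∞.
6*x**2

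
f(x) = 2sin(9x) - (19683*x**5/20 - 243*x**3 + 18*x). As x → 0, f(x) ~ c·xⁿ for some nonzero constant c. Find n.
7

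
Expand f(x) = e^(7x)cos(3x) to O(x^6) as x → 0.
1 + 7*x + 20*x**2 + 77*x**3/3 - 41*x**4/6 - 2807*x**5/30 + O(x**6)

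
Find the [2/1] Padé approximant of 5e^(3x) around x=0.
(15*x**2/2 + 10*x + 5)/(1 - x)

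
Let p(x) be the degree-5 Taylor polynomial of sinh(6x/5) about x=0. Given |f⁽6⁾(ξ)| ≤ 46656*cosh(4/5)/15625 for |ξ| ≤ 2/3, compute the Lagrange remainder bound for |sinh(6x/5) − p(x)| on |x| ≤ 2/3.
256*cosh(4/5)/703125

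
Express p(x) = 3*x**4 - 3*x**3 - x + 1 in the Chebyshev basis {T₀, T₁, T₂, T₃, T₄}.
(17/8)T₀ + (-13/4)T₁ + (3/2)T₂ + (-3/4)T₃ + (3/8)T₄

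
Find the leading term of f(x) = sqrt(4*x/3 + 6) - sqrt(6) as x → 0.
sqrt(6)*x/9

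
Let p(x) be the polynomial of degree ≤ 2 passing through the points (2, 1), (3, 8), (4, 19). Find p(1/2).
-2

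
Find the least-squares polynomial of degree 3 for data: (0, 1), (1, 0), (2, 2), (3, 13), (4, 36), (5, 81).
113/126 + (-11/756)x + (-407/252)x² + (26/27)x³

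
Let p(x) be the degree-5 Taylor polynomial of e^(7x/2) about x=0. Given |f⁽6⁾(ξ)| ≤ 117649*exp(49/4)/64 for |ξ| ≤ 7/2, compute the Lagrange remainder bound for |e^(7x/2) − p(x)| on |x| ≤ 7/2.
13841287201*exp(49/4)/2949120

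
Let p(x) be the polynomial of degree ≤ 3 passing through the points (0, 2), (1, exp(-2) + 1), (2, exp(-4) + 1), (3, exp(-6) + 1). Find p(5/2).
(-5*exp(4) + 5 + 15*exp(2) + 17*exp(6))*exp(-6)/16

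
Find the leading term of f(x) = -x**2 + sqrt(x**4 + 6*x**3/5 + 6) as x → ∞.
3*x/5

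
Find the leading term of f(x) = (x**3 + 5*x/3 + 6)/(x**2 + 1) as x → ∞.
x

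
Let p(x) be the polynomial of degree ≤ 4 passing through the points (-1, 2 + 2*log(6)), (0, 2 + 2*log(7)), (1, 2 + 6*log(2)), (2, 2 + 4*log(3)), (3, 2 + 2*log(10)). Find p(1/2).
2 + log(16*2**(3/16)*3**(19/64)*5**(3/64)*7**(15/16)/3)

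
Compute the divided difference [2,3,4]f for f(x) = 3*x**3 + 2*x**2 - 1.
29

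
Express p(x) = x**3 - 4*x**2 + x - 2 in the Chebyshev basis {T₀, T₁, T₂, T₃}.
(-4)T₀ + (7/4)T₁ + (-2)T₂ + (1/4)T₃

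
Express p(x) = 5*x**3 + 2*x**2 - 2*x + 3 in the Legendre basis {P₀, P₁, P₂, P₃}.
(11/3)P₀ + P₁ + (4/3)P₂ + (2)P₃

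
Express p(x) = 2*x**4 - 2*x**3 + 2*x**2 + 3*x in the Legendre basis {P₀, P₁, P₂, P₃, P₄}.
(16/15)P₀ + (9/5)P₁ + (52/21)P₂ + (-4/5)P₃ + (16/35)P₄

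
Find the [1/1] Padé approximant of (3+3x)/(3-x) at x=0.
(x + 1)/(1 - x/3)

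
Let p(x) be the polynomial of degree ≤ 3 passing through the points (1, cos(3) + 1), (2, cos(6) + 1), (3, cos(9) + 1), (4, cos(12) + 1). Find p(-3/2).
-495*cos(6)/16 + 385*cos(9)/16 + 231*cos(3)/16 - 105*cos(12)/16 + 1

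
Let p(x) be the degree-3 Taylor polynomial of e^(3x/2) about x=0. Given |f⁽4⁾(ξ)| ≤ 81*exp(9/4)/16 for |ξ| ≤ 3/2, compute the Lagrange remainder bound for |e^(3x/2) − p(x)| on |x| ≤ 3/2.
2187*exp(9/4)/2048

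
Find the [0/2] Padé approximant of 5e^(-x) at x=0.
5/(x**2/2 + x + 1)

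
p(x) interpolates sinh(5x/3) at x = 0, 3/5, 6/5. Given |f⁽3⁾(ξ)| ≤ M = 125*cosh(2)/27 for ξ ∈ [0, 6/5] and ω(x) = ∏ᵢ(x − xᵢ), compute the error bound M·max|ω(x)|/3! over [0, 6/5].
sqrt(3)*cosh(2)/27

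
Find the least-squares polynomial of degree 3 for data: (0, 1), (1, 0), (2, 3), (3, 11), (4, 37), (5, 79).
1 + (-13/42)x + (-39/28)x² + (11/12)x³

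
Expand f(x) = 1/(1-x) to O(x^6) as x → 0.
1 + x + x**2 + x**3 + x**4 + x**5 + O(x**6)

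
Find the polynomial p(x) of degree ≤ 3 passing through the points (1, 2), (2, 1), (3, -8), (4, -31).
-x**3 + 2*x**2 + 1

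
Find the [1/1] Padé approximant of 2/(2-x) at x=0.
1/(1 - x/2)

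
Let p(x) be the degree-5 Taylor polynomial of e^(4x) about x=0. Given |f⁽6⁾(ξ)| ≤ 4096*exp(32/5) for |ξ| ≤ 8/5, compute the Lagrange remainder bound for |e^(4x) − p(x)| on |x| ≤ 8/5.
67108864*exp(32/5)/703125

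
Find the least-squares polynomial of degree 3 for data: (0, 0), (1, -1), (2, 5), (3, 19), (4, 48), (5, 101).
-19/63 + (29/189)x + (-113/126)x² + (53/54)x³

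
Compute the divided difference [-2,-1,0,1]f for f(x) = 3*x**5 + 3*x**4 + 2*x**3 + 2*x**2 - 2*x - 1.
11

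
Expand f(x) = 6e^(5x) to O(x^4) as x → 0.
6 + 30*x + 75*x**2 + 125*x**3 + O(x**4)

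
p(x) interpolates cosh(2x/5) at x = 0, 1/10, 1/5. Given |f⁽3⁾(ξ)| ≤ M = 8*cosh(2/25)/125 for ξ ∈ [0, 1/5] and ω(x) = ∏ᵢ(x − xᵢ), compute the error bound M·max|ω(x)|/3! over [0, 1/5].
sqrt(3)*cosh(2/25)/421875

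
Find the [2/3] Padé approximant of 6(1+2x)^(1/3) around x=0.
(28*x**2/3 + 16*x + 6)/(-4*x**3/81 + 2*x**2/3 + 2*x + 1)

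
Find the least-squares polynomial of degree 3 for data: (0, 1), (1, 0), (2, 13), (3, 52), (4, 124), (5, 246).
37/42 + (-943/252)x + (26/21)x² + (67/36)x³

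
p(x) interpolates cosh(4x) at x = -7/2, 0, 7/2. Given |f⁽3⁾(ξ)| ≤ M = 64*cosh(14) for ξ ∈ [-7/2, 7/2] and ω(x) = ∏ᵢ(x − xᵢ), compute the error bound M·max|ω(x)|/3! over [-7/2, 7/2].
2744*sqrt(3)*cosh(14)/27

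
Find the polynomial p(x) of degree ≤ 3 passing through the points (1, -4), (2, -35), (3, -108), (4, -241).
-3*x**3 - 3*x**2 - x + 3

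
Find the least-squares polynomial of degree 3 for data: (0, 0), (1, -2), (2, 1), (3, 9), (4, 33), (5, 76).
-23/126 + (-331/756)x + (-103/63)x² + (103/108)x³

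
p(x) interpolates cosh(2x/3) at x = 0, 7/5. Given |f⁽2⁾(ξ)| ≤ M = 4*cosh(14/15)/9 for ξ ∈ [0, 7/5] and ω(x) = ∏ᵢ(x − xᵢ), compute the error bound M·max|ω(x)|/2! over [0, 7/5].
49*cosh(14/15)/450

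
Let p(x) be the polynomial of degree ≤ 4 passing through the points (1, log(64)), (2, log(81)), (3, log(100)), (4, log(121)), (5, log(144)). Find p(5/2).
log(30*11**(11/16)*1852097965816379409008533316173824**(1/64)*5**(13/32)/11)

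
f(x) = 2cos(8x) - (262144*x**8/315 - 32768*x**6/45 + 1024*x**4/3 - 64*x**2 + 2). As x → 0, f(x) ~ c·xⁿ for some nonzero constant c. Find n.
10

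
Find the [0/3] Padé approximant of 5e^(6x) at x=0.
5/(-36*x**3 + 18*x**2 - 6*x + 1)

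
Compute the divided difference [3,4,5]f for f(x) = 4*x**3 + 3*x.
48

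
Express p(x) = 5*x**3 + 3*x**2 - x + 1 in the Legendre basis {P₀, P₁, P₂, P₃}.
(2)P₀ + (2)P₁ + (2)P₂ + (2)P₃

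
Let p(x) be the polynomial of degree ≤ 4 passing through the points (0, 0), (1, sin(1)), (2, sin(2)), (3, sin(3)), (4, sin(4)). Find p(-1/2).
-105*sin(1)/32 + 35*sin(4)/128 - 45*sin(3)/32 + 189*sin(2)/64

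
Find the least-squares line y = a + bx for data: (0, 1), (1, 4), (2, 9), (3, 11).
a = 1, b = 7/2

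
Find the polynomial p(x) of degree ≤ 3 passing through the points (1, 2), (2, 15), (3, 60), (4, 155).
3*x**3 - 2*x**2 - 2*x + 3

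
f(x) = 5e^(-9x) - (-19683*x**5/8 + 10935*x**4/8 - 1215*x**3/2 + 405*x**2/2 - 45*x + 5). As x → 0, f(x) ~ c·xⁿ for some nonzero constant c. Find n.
6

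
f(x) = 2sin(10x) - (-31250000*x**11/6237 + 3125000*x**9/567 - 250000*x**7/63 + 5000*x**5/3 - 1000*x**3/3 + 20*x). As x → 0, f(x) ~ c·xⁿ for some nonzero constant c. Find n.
13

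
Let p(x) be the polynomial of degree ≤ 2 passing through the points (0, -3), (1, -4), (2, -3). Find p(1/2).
-15/4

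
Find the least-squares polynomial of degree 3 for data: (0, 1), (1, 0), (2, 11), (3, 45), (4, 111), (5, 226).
52/63 + (-103/54)x + (-55/126)x² + (53/27)x³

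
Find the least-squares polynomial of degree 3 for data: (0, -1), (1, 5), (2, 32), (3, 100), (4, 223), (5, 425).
-68/63 + (49/27)x + (82/63)x² + (83/27)x³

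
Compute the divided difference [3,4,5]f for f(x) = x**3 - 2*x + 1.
12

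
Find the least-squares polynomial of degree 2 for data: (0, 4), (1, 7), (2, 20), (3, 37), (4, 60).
122/35 + (57/35)x + (22/7)x²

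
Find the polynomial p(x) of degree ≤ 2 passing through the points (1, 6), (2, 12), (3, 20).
x**2 + 3*x + 2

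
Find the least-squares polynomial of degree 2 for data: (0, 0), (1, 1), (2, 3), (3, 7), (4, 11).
-2/35 + (18/35)x + (4/7)x²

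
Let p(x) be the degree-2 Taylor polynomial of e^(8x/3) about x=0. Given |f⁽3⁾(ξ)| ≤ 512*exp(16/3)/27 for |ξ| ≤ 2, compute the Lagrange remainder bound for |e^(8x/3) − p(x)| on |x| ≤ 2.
2048*exp(16/3)/81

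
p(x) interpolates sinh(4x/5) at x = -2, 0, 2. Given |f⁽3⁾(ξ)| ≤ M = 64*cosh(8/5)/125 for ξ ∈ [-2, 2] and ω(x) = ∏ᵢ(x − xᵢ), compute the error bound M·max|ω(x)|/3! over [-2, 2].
512*sqrt(3)*cosh(8/5)/3375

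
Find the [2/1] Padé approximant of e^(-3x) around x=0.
(3*x**2/2 - 2*x + 1)/(x + 1)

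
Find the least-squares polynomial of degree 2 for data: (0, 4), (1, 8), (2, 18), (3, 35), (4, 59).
144/35 + (19/70)x + (47/14)x²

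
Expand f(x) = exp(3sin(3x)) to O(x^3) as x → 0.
1 + 9*x + 81*x**2/2 + O(x**3)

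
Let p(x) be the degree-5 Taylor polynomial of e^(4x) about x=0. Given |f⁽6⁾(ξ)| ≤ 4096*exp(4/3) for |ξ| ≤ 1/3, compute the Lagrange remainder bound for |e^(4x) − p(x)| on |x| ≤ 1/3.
256*exp(4/3)/32805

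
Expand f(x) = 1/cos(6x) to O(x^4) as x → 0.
1 + 18*x**2 + O(x**4)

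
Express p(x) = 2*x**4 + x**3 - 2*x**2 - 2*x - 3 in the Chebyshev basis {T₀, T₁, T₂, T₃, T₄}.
(-13/4)T₀ + (-5/4)T₁ + (1/4)T₃ + (1/4)T₄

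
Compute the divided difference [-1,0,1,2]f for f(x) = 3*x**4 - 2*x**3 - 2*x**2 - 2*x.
4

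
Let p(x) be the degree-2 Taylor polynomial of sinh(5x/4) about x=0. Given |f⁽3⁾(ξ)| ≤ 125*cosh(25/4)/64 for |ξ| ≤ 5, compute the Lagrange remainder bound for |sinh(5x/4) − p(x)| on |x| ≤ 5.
15625*cosh(25/4)/384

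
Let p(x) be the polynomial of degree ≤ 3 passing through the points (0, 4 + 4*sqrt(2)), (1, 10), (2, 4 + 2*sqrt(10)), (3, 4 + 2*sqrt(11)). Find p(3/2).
-sqrt(11)/8 - sqrt(2)/4 + 9*sqrt(10)/8 + 59/8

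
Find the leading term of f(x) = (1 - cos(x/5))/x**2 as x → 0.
1/50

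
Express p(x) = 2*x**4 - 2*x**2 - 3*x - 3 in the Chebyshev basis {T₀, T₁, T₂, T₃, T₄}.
(-13/4)T₀ + (-3)T₁ + (1/4)T₄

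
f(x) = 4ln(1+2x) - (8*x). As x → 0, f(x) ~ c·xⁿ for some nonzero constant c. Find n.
2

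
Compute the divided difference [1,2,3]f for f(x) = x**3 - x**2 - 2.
5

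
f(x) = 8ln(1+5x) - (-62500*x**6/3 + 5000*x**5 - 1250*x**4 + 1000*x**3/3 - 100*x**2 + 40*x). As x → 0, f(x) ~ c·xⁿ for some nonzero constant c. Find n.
7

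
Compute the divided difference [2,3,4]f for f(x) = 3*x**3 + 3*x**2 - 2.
30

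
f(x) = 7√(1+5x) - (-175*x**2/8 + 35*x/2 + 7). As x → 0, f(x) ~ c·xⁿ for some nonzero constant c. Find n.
3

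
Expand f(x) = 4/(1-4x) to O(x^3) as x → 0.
4 + 16*x + 64*x**2 + O(x**3)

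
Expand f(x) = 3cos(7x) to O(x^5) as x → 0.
3 - 147*x**2/2 + 2401*x**4/8 + O(x**5)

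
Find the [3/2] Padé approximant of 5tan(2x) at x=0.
(-8*x**3/3 + 10*x)/(1 - 8*x**2/5)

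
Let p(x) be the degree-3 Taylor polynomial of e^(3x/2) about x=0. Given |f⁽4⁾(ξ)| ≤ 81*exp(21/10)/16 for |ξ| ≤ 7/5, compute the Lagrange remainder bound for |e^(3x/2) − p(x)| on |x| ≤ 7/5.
64827*exp(21/10)/80000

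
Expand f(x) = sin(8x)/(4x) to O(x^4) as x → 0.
2 - 64*x**2/3 + O(x**4)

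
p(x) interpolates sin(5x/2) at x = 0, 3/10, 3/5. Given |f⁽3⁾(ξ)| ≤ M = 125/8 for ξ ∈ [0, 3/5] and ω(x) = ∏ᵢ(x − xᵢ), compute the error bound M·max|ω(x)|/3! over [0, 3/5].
sqrt(3)/64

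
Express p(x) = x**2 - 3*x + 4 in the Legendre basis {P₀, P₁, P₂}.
(13/3)P₀ + (-3)P₁ + (2/3)P₂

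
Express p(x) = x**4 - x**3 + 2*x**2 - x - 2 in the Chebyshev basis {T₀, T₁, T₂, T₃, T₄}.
(-5/8)T₀ + (-7/4)T₁ + (3/2)T₂ + (-1/4)T₃ + (1/8)T₄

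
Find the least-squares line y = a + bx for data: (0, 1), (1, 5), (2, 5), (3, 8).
a = 8/5, b = 21/10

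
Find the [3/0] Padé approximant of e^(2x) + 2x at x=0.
4*x**3/3 + 2*x**2 + 4*x + 1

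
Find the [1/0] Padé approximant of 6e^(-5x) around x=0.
6 - 30*x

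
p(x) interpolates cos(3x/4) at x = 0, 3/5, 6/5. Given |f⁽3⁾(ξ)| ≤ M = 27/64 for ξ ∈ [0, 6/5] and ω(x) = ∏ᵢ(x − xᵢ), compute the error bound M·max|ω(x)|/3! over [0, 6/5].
27*sqrt(3)/8000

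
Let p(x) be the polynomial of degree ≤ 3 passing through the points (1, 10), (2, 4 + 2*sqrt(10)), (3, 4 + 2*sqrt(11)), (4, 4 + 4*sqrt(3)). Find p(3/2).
-5*sqrt(11)/8 + sqrt(3)/4 + 47/8 + 15*sqrt(10)/8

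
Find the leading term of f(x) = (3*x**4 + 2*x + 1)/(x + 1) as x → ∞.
3*x**3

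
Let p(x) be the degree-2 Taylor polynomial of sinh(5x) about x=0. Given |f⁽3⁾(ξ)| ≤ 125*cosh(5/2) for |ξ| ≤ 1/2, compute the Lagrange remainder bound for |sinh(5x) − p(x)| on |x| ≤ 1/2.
125*cosh(5/2)/48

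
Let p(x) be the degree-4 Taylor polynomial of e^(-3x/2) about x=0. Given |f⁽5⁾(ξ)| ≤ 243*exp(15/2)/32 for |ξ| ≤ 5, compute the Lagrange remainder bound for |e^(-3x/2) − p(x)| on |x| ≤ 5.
50625*exp(15/2)/256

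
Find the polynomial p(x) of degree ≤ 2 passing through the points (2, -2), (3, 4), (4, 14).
2*x**2 - 4*x - 2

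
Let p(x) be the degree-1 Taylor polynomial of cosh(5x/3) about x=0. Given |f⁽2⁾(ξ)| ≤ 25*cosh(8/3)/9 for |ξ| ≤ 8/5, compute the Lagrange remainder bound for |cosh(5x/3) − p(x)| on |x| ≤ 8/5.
32*cosh(8/3)/9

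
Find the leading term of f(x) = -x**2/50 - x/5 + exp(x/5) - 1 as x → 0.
x**3/750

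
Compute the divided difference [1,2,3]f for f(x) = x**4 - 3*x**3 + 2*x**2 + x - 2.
9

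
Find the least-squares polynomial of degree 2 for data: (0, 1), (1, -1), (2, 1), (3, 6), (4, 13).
4/5 + (-29/10)x + (3/2)x²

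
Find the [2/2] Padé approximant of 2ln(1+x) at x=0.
x*(x + 2)/(x**2/6 + x + 1)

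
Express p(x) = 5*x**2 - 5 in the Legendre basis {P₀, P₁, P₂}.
(-10/3)P₀ + (10/3)P₂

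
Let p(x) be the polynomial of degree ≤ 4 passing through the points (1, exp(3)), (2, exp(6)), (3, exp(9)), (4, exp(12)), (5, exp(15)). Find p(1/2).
(-180*exp(9) - 420*exp(3) + 315 + 378*exp(6) + 35*exp(12))*exp(3)/128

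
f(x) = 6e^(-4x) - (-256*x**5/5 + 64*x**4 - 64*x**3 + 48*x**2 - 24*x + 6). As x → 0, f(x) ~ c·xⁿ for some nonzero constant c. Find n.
6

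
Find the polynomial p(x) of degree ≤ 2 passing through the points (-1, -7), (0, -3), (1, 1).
4*x - 3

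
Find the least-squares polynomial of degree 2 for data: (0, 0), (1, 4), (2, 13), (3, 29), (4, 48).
-4/35 + (107/70)x + (37/14)x²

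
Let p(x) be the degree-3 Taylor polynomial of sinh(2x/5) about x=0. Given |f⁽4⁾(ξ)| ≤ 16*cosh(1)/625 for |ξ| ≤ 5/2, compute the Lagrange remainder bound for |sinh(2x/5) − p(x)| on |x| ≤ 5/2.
cosh(1)/24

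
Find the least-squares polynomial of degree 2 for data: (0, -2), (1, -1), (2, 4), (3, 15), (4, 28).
-74/35 + (-34/35)x + (15/7)x²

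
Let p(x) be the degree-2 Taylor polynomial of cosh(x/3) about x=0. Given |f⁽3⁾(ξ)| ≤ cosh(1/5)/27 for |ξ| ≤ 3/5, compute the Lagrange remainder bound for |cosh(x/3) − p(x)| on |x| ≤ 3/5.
cosh(1/5)/750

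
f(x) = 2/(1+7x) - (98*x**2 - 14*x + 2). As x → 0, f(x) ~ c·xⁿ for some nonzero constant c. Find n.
3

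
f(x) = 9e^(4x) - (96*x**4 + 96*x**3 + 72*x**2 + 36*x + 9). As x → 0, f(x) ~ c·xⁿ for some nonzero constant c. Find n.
5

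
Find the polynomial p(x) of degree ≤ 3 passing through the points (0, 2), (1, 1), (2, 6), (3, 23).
x**3 - 2*x + 2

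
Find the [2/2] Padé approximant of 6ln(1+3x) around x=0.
9*x*(3*x + 2)/(3*x**2/2 + 3*x + 1)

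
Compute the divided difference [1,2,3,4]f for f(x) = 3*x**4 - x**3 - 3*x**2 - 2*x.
29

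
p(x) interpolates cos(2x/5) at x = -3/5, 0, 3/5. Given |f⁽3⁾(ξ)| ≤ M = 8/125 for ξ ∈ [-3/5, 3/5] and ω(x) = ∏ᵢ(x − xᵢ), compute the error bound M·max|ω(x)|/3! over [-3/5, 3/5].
8*sqrt(3)/15625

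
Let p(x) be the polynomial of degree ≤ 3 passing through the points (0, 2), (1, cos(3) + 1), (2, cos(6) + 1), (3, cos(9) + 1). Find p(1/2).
15*cos(3)/16 - 5*cos(6)/16 + cos(9)/16 + 21/16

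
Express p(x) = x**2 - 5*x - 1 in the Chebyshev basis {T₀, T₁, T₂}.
(-1/2)T₀ + (-5)T₁ + (1/2)T₂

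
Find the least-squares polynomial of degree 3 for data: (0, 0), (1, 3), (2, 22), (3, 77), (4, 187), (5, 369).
13/126 + (299/756)x + (-58/63)x² + (337/108)x³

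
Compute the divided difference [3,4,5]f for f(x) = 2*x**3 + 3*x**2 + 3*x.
27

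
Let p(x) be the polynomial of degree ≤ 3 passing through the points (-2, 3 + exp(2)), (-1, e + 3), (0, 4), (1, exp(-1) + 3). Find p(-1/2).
(-1 + e*(-exp(2) + 9*e + 57))*exp(-1)/16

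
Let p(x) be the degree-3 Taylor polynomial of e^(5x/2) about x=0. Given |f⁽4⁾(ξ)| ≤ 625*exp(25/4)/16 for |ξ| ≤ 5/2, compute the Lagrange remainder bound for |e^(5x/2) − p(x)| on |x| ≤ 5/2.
390625*exp(25/4)/6144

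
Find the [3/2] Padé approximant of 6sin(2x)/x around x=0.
(12 - 28*x**2/5)/(x**2/5 + 1)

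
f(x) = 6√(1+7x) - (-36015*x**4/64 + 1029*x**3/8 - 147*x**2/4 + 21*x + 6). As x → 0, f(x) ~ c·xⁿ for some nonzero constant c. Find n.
5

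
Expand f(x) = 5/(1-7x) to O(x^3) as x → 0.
5 + 35*x + 245*x**2 + O(x**3)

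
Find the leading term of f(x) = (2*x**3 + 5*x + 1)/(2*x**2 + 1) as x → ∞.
x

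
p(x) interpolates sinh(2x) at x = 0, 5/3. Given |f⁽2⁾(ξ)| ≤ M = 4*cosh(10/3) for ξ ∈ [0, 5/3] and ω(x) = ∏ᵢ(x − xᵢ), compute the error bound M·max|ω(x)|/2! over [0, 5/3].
25*cosh(10/3)/18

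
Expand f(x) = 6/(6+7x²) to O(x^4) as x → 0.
1 - 7*x**2/6 + O(x**4)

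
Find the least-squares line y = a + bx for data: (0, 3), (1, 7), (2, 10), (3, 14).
a = 31/10, b = 18/5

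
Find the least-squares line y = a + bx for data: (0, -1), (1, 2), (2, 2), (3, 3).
a = -3/10, b = 6/5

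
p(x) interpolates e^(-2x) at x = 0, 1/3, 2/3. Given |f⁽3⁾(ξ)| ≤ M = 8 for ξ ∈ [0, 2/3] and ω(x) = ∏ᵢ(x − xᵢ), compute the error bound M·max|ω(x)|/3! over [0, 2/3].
8*sqrt(3)/729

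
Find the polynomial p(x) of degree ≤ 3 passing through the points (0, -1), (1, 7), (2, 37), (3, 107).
3*x**3 + 2*x**2 + 3*x - 1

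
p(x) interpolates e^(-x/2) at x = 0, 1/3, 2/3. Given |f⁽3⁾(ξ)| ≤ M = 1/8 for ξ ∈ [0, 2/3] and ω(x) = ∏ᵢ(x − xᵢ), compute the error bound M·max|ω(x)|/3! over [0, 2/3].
sqrt(3)/5832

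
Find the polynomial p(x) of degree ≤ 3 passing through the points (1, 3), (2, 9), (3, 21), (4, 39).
3*x**2 - 3*x + 3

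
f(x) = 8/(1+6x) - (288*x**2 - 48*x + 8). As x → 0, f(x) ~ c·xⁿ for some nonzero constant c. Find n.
3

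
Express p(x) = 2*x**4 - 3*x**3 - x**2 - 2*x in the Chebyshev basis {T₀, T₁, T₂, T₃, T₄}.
(1/4)T₀ + (-17/4)T₁ + (1/2)T₂ + (-3/4)T₃ + (1/4)T₄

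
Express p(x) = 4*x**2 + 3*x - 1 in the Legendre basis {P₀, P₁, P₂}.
(1/3)P₀ + (3)P₁ + (8/3)P₂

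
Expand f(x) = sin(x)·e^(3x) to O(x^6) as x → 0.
x + 3*x**2 + 13*x**3/3 + 4*x**4 + 79*x**5/30 + O(x**6)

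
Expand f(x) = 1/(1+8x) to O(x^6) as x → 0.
1 - 8*x + 64*x**2 - 512*x**3 + 4096*x**4 - 32768*x**5 + O(x**6)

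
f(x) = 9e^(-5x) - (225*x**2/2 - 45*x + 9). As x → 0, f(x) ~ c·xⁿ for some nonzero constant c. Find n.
3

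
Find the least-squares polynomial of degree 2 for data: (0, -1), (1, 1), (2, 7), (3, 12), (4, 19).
-46/35 + (177/70)x + (9/14)x²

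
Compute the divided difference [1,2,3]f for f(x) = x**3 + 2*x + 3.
6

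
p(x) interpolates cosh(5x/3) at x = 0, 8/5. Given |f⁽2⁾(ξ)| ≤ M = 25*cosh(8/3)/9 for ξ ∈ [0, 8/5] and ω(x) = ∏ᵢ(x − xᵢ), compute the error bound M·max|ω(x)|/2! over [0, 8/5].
8*cosh(8/3)/9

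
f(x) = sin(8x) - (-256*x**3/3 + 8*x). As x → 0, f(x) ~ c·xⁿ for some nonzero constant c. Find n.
5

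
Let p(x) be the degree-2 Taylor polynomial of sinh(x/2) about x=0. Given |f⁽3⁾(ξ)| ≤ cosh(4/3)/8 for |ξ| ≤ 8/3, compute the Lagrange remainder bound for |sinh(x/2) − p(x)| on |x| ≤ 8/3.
32*cosh(4/3)/81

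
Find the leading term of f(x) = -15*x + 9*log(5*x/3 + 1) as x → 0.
-25*x**2/2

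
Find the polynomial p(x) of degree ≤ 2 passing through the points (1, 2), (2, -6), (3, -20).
-3*x**2 + x + 4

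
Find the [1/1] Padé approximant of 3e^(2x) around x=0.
(3*x + 3)/(1 - x)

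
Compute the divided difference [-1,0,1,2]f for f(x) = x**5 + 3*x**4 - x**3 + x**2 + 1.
10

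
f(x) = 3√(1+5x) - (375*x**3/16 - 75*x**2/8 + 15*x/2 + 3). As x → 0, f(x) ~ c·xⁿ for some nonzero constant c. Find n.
4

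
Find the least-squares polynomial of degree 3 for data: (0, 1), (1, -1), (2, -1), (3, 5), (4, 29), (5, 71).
67/63 + (-143/189)x + (-152/63)x² + (29/27)x³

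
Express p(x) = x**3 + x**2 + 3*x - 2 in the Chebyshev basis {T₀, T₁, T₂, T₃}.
(-3/2)T₀ + (15/4)T₁ + (1/2)T₂ + (1/4)T₃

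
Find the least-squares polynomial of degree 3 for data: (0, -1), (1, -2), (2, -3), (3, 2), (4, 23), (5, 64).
-61/63 + (275/189)x + (-467/126)x² + (65/54)x³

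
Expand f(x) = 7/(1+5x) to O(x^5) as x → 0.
7 - 35*x + 175*x**2 - 875*x**3 + 4375*x**4 + O(x**5)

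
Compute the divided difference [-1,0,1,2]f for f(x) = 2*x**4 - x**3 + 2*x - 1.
3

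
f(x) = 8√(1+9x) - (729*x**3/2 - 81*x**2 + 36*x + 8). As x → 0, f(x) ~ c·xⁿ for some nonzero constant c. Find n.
4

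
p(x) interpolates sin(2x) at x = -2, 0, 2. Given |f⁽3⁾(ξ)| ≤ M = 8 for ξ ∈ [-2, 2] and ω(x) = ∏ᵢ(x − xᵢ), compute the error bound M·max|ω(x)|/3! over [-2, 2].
64*sqrt(3)/27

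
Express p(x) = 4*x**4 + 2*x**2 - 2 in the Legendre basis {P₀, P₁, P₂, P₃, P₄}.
(-8/15)P₀ + (76/21)P₂ + (32/35)P₄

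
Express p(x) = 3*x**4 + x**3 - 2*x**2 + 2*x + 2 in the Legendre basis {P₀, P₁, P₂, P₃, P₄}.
(29/15)P₀ + (13/5)P₁ + (8/21)P₂ + (2/5)P₃ + (24/35)P₄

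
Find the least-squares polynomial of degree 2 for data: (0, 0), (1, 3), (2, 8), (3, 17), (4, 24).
-2/7 + (97/35)x + (6/7)x²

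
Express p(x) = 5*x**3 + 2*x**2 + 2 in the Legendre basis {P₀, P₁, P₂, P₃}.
(8/3)P₀ + (3)P₁ + (4/3)P₂ + (2)P₃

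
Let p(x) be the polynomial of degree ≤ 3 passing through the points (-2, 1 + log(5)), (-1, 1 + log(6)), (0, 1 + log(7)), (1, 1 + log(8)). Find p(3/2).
1 + log(384*2**(7/8)*3**(5/16)*5**(11/16)*7**(13/16)/1715)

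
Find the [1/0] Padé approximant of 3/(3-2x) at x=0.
2*x/3 + 1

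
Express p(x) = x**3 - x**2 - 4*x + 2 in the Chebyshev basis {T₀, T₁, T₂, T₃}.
(3/2)T₀ + (-13/4)T₁ + (-1/2)T₂ + (1/4)T₃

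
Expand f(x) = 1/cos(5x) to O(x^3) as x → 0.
1 + 25*x**2/2 + O(x**3)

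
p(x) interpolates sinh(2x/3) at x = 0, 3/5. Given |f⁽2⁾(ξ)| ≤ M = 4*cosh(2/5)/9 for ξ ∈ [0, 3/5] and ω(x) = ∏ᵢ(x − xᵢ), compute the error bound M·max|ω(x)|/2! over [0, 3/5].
cosh(2/5)/50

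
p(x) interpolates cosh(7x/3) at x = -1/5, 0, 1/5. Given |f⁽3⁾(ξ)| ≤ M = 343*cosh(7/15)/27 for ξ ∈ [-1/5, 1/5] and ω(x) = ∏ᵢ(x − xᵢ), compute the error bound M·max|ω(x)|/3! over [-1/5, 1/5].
343*sqrt(3)*cosh(7/15)/91125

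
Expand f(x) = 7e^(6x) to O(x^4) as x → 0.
7 + 42*x + 126*x**2 + 252*x**3 + O(x**4)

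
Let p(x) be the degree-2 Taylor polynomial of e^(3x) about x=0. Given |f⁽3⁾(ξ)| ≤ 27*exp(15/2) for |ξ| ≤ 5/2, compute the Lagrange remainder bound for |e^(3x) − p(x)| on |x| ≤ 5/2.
1125*exp(15/2)/16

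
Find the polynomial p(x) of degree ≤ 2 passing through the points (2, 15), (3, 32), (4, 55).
3*x**2 + 2*x - 1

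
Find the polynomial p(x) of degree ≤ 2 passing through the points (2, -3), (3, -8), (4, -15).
1 - x**2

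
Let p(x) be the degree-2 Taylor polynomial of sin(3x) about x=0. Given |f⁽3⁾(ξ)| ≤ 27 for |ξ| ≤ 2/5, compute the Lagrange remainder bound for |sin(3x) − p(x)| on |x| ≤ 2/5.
36/125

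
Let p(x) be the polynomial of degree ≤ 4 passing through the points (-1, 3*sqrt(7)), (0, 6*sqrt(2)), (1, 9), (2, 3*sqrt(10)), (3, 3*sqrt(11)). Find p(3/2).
-15*sqrt(2)/16 - 15*sqrt(11)/128 + 9*sqrt(7)/128 + 45*sqrt(10)/32 + 405/64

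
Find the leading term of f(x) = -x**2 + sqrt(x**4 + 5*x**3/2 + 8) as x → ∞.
5*x/4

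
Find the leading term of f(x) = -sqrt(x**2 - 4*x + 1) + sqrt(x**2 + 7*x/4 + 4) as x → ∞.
23/8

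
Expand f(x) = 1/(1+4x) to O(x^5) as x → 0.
1 - 4*x + 16*x**2 - 64*x**3 + 256*x**4 + O(x**5)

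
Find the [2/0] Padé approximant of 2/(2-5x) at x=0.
25*x**2/4 + 5*x/2 + 1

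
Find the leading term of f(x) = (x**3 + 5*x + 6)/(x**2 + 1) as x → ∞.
x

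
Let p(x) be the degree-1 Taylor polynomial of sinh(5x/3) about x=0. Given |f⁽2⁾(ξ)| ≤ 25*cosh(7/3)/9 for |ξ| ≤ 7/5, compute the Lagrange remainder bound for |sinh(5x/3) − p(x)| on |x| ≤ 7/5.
49*cosh(7/3)/18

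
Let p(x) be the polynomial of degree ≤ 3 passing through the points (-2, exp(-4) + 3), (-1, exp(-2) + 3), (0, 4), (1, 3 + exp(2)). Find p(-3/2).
(5 + 15*exp(2) + (exp(2) + 43)*exp(4))*exp(-4)/16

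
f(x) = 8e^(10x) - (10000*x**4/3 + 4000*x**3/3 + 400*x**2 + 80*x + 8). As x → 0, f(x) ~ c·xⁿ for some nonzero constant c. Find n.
5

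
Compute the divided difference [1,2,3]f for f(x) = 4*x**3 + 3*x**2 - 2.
27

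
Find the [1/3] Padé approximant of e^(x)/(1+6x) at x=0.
(23*x/68 + 1)/(397*x**3/408 - 259*x**2/68 + 363*x/68 + 1)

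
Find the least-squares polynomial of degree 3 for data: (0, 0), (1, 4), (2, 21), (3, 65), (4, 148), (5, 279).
11/63 + (-17/378)x + (353/252)x² + (211/108)x³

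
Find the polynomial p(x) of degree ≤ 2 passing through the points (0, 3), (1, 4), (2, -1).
-3*x**2 + 4*x + 3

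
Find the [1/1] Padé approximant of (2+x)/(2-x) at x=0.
(x/2 + 1)/(1 - x/2)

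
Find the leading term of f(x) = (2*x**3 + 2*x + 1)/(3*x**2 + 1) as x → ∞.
2*x/3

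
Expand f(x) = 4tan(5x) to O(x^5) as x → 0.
20*x + 500*x**3/3 + O(x**5)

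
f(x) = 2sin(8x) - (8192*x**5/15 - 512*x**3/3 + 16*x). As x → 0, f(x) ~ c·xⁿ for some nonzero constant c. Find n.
7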